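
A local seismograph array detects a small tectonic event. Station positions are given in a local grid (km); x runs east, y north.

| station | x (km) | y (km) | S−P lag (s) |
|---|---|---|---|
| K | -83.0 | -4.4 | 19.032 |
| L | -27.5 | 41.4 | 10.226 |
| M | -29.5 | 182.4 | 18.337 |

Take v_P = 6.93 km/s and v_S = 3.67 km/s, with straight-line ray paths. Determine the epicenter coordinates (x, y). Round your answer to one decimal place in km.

49.3 km east, 63.0 km north

Distance from S−P lag: d = Δt · v_P v_S / (v_P − v_S) = Δt · (6.93·3.67)/(6.93−3.67) ≈ 7.8016·Δt.
So d_K = 148.48, d_L = 79.78, d_M = 143.06 km.
Circle about each station: (x + 83.0)² + (y + 4.4)² = 148.48²; (x + 27.5)² + (y − 41.4)² = 79.78²; (x + 29.5)² + (y − 182.4)² = 143.06².
Subtracting pairs of circle equations eliminates x²+y² and gives linear equations (the radical axes):
111.0 x + 91.6 y = 11243.31
107.0 x + 373.6 y = 28811.80
Solving the 2×2 system: x ≈ 49.3, y ≈ 63.0 km.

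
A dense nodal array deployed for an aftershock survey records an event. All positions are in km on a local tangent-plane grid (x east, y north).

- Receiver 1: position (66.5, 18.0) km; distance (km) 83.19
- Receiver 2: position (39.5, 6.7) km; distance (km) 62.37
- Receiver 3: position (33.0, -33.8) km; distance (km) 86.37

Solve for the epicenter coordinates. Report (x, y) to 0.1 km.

Circle about each station: (x − 66.5)² + (y − 18.0)² = 83.19²; (x − 39.5)² + (y − 6.7)² = 62.37²; (x − 33.0)² + (y + 33.8)² = 86.37².
Subtracting pairs of circle equations eliminates x²+y² and gives linear equations (the radical axes):
-54.0 x − 22.6 y = -110.55
-67.0 x − 103.6 y = -3054.01
Solving the 2×2 system: x ≈ -14.1, y ≈ 38.6 km.
Check against Receiver 1 (with the unrounded x, y): √((x − 66.5)²+(y − 18.0)²) = 83.20 ≈ 83.19 km. ✓

x ≈ -14.1 km, y ≈ 38.6 km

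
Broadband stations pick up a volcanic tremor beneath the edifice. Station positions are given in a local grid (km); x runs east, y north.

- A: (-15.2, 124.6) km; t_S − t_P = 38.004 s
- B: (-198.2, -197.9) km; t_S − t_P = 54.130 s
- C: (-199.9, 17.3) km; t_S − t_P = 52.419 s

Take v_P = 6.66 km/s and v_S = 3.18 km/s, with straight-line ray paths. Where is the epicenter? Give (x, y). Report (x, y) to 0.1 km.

Distance from S−P lag: d = Δt · v_P v_S / (v_P − v_S) = Δt · (6.66·3.18)/(6.66−3.18) ≈ 6.0859·Δt.
So d_A = 231.29, d_B = 329.43, d_C = 319.01 km.
Circle about each station: (x + 15.2)² + (y − 124.6)² = 231.29²; (x + 198.2)² + (y + 197.9)² = 329.43²; (x + 199.9)² + (y − 17.3)² = 319.01².
Subtracting the A equation from the B and C equations removes the quadratic terms:
-366.0 x − 645.0 y = 7662.39
-369.4 x − 214.6 y = -23769.22
Solving the 2×2 system: x ≈ 106.3, y ≈ -72.2 km.
Check against A (with the unrounded x, y): √((x + 15.2)²+(y − 124.6)²) = 231.27 ≈ 231.29 km. ✓

(106.3, -72.2)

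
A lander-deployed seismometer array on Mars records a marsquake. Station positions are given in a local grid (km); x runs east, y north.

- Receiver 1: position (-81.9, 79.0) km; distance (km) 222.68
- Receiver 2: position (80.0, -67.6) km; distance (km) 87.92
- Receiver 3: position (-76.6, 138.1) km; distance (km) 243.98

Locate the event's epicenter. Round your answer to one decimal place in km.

Circle about each station: (x + 81.9)² + (y − 79.0)² = 222.68²; (x − 80.0)² + (y + 67.6)² = 87.92²; (x + 76.6)² + (y − 138.1)² = 243.98².
Subtracting pairs of circle equations eliminates x²+y² and gives linear equations (the radical axes):
323.8 x − 293.2 y = 39877.61
10.6 x + 118.2 y = 2050.70
Solving the 2×2 system: x ≈ 128.4, y ≈ 5.8 km.

x ≈ 128.4 km, y ≈ 5.8 km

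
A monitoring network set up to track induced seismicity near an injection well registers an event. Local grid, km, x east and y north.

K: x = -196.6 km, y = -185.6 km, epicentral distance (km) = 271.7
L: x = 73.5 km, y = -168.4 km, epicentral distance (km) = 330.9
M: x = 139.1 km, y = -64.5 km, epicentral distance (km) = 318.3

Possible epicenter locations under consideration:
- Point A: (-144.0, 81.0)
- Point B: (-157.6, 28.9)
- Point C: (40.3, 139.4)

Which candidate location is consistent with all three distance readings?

Point A

For each candidate, compare |candidate − station| to the reported distance:
Point A: residuals K 0.0, L 0.0, M 0.0 → max 0.0 km
Point B: residuals K 53.7, L 27.0, M 7.2 → max 53.7 km
Point C: residuals K 130.5, L 21.3, M 91.7 → max 130.5 km
Only Point A has all residuals ≈ 0.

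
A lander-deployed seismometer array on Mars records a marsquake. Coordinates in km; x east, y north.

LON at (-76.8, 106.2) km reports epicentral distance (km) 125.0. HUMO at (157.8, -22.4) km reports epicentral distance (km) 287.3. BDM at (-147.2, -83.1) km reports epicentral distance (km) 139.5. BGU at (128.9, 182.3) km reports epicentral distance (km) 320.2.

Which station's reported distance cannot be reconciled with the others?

Solve using three stations at a time. Using LON, HUMO, BGU (subtract circle equations pairwise → linear system) gives (x, y) ≈ (-129.1, -7.3).
Distances from that point to each station vs reported:
  LON: calculated 125.0 vs reported 125.0 → residual 0.0 km
  HUMO: calculated 287.3 vs reported 287.3 → residual 0.0 km
  BDM: calculated 77.9 vs reported 139.5 → residual 61.6 km
  BGU: calculated 320.2 vs reported 320.2 → residual 0.0 km
LON, HUMO, BGU are mutually consistent (residuals ≈ 0); BDM is off by 61.6 km.

BDM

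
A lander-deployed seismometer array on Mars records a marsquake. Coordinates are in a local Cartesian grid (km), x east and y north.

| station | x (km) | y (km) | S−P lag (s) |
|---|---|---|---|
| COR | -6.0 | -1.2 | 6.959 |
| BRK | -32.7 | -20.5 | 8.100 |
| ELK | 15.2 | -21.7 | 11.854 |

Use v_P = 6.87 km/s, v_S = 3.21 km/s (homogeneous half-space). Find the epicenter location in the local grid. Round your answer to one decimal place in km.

Distance from S−P lag: d = Δt · v_P v_S / (v_P − v_S) = Δt · (6.87·3.21)/(6.87−3.21) ≈ 6.0253·Δt.
So d_COR = 41.93, d_BRK = 48.81, d_ELK = 71.42 km.
Circle about each station: (x + 6.0)² + (y + 1.2)² = 41.93²; (x + 32.7)² + (y + 20.5)² = 48.81²; (x − 15.2)² + (y + 21.7)² = 71.42².
Subtracting pairs of circle equations eliminates x²+y² and gives linear equations (the radical axes):
-53.4 x − 38.6 y = 827.81
42.4 x − 41.0 y = -2678.20
Solving the 2×2 system: x ≈ -35.9, y ≈ 28.2 km.

-35.9 km east, 28.2 km north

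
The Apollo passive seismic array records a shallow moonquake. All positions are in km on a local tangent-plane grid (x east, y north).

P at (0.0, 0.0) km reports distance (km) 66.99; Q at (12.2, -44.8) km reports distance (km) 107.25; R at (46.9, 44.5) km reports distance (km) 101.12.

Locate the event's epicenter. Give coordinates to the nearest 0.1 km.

Circle about each station: x² + y² = 66.99²; (x − 12.2)² + (y + 44.8)² = 107.25²; (x − 46.9)² + (y − 44.5)² = 101.12².
Subtracting the P equation from the Q and R equations removes the quadratic terms:
24.4 x − 89.6 y = -4859.02
93.8 x + 89.0 y = -1557.73
Solving the 2×2 system: x ≈ -54.1, y ≈ 39.5 km.

-54.1 km east, 39.5 km north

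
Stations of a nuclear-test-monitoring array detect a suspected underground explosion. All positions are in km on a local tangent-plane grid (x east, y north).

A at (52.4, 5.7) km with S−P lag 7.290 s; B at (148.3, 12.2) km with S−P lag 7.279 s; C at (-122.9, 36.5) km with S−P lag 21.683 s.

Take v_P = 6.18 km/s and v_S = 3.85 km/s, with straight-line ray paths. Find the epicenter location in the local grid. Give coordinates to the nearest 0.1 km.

Distance from S−P lag: d = Δt · v_P v_S / (v_P − v_S) = Δt · (6.18·3.85)/(6.18−3.85) ≈ 10.2116·Δt.
So d_A = 74.44, d_B = 74.33, d_C = 221.42 km.
Circle about each station: (x − 52.4)² + (y − 5.7)² = 74.44²; (x − 148.3)² + (y − 12.2)² = 74.33²; (x + 122.9)² + (y − 36.5)² = 221.42².
Subtracting the A equation from the B and C equations removes the quadratic terms:
191.8 x + 13.0 y = 19379.84
-350.6 x + 61.6 y = -29827.09
Solving the 2×2 system: x ≈ 96.6, y ≈ 65.6 km.
Check against A (with the unrounded x, y): √((x − 52.4)²+(y − 5.7)²) = 74.43 ≈ 74.44 km. ✓

96.6 km east, 65.6 km north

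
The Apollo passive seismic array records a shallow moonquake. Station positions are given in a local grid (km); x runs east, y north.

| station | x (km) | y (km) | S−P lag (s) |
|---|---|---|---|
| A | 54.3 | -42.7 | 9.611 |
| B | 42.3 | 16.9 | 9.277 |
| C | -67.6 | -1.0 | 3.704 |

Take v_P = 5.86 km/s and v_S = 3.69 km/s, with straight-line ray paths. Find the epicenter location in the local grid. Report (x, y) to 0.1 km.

(-39.9, -25.4)

Distance from S−P lag: d = Δt · v_P v_S / (v_P − v_S) = Δt · (5.86·3.69)/(5.86−3.69) ≈ 9.9647·Δt.
So d_A = 95.77, d_B = 92.44, d_C = 36.91 km.
Circle about each station: (x − 54.3)² + (y + 42.7)² = 95.77²; (x − 42.3)² + (y − 16.9)² = 92.44²; (x + 67.6)² + (y + 1.0)² = 36.91².
Subtracting pairs of circle equations eliminates x²+y² and gives linear equations (the radical axes):
-24.0 x + 119.2 y = -2070.14
-243.8 x + 83.4 y = 7608.52
Solving the 2×2 system: x ≈ -39.9, y ≈ -25.4 km.
Check against A (with the unrounded x, y): √((x − 54.3)²+(y + 42.7)²) = 95.77 ≈ 95.77 km. ✓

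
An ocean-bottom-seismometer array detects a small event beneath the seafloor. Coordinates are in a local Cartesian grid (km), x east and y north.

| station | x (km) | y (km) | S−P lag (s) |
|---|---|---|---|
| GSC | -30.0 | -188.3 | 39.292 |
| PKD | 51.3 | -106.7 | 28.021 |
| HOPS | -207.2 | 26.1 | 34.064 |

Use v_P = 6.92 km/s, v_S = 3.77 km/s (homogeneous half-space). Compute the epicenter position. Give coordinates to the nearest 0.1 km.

Distance from S−P lag: d = Δt · v_P v_S / (v_P − v_S) = Δt · (6.92·3.77)/(6.92−3.77) ≈ 8.2820·Δt.
So d_GSC = 325.42, d_PKD = 232.07, d_HOPS = 282.12 km.
Circle about each station: (x + 30.0)² + (y + 188.3)² = 325.42²; (x − 51.3)² + (y + 106.7)² = 232.07²; (x + 207.2)² + (y − 26.1)² = 282.12².
Subtracting the GSC equation from the PKD and HOPS equations removes the quadratic terms:
162.6 x + 163.2 y = 29701.38
-354.4 x + 428.8 y = 33562.64
Solving the 2×2 system: x ≈ 56.9, y ≈ 125.3 km.

x ≈ 56.9 km, y ≈ 125.3 km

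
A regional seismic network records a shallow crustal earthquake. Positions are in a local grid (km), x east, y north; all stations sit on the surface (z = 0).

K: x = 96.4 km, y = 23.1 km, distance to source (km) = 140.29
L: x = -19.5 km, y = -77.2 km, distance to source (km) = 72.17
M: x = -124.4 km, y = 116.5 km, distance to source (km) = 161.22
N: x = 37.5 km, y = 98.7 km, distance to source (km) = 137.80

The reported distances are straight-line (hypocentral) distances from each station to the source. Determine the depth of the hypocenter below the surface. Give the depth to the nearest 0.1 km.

z ≈ 31.3 km

Each station gives a sphere (x−x_i)² + (y−y_i)² + z² = d_i² (stations at z=0).
Subtracting the K sphere from L and M: z² cancels, leaving linear equations in x and y:
-231.8 x − 200.6 y = 10986.30
-441.6 x + 186.8 y = 12910.44
Solving: x ≈ -35.198, y ≈ -14.095 km (keep extra digits for the depth step; rounded: -35.2, -14.1).
Then from the K sphere: z² = 140.29² − (x − 96.4)² − (y − 23.1)² with x = -35.198, y = -14.095, so z ≈ 31.301 ≈ 31.3 km.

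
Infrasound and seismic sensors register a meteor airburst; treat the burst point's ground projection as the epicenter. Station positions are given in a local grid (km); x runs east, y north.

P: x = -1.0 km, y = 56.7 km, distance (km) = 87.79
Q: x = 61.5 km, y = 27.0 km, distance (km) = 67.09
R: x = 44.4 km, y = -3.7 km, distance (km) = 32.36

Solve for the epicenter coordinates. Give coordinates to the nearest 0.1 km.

Circle about each station: (x + 1.0)² + (y − 56.7)² = 87.79²; (x − 61.5)² + (y − 27.0)² = 67.09²; (x − 44.4)² + (y + 3.7)² = 32.36².
Subtracting the P equation from the Q and R equations removes the quadratic terms:
125.0 x − 59.4 y = 4501.38
90.8 x − 120.8 y = 5429.07
Solving the 2×2 system: x ≈ 22.8, y ≈ -27.8 km.
Check against P (with the unrounded x, y): √((x + 1.0)²+(y − 56.7)²) = 87.79 ≈ 87.79 km. ✓

x ≈ 22.8 km, y ≈ -27.8 km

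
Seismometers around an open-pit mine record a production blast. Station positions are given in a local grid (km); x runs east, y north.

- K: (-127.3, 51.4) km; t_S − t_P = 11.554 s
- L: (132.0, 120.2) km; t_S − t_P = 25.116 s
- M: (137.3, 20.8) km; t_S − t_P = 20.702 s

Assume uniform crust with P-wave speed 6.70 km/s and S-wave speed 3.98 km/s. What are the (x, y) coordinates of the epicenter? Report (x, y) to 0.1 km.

Distance from S−P lag: d = Δt · v_P v_S / (v_P − v_S) = Δt · (6.70·3.98)/(6.70−3.98) ≈ 9.8037·Δt.
So d_K = 113.27, d_L = 246.23, d_M = 202.96 km.
Circle about each station: (x + 127.3)² + (y − 51.4)² = 113.27²; (x − 132.0)² + (y − 120.2)² = 246.23²; (x − 137.3)² + (y − 20.8)² = 202.96².
Subtracting pairs of circle equations eliminates x²+y² and gives linear equations (the radical axes):
518.6 x + 137.6 y = -34774.33
529.2 x − 61.2 y = -27925.99
Solving the 2×2 system: x ≈ -57.1, y ≈ -37.5 km.

(-57.1, -37.5)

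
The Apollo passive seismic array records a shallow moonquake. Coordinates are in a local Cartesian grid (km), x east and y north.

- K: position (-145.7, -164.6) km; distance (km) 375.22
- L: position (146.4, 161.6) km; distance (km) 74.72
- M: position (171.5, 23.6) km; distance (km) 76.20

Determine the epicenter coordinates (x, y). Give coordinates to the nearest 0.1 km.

(131.4, 88.4)

Circle about each station: (x + 145.7)² + (y + 164.6)² = 375.22²; (x − 146.4)² + (y − 161.6)² = 74.72²; (x − 171.5)² + (y − 23.6)² = 76.20².
Subtracting pairs of circle equations eliminates x²+y² and gives linear equations (the radical axes):
584.2 x + 652.4 y = 134432.84
634.4 x + 376.4 y = 116631.17
Solving the 2×2 system: x ≈ 131.4, y ≈ 88.4 km.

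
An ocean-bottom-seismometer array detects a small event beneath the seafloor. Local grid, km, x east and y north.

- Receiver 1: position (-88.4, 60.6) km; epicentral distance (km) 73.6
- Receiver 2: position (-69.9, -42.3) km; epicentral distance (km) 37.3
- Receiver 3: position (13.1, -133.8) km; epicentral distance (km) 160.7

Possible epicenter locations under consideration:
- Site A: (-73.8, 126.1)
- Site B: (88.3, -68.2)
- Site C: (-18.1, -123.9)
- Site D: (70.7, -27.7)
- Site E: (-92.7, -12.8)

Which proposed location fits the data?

Site E

For each candidate, compare |candidate − station| to the reported distance:
Site A: residuals Receiver 1 6.5, Receiver 2 131.1, Receiver 3 113.3 → max 131.1 km
Site B: residuals Receiver 1 145.1, Receiver 2 123.0, Receiver 3 60.9 → max 145.1 km
Site C: residuals Receiver 1 123.8, Receiver 2 59.4, Receiver 3 128.0 → max 128.0 km
Site D: residuals Receiver 1 108.4, Receiver 2 104.1, Receiver 3 40.0 → max 108.4 km
Site E: residuals Receiver 1 0.1, Receiver 2 0.0, Receiver 3 0.0 → max 0.1 km
Only Site E has all residuals ≈ 0.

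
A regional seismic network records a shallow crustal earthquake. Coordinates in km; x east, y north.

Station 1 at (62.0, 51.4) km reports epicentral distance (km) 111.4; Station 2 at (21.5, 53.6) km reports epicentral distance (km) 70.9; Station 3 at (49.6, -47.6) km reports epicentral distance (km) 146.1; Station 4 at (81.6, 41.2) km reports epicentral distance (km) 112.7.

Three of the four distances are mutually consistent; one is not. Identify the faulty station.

Solve using three stations at a time. Using Station 1, Station 2, Station 3 (subtract circle equations pairwise → linear system) gives (x, y) ≈ (-49.0, 60.2).
Distances from that point to each station vs reported:
  Station 1: calculated 111.3 vs reported 111.4 → residual 0.1 km
  Station 2: calculated 70.8 vs reported 70.9 → residual 0.1 km
  Station 3: calculated 146.0 vs reported 146.1 → residual 0.1 km
  Station 4: calculated 132.0 vs reported 112.7 → residual 19.3 km
Station 1, Station 2, Station 3 are mutually consistent (residuals ≈ 0); Station 4 is off by 19.3 km.

Station 4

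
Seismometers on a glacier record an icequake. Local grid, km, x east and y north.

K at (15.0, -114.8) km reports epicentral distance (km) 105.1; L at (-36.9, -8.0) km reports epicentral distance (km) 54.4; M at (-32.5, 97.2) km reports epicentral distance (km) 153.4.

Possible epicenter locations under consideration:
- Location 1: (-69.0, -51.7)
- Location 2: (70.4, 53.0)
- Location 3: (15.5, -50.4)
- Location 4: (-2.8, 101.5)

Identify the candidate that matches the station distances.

Location 1

For each candidate, compare |candidate − station| to the reported distance:
Location 1: residuals K 0.0, L 0.2, M 0.1 → max 0.2 km
Location 2: residuals K 71.6, L 69.0, M 41.4 → max 71.6 km
Location 3: residuals K 40.7, L 13.0, M 1.8 → max 40.7 km
Location 4: residuals K 111.9, L 60.3, M 123.4 → max 123.4 km
Only Location 1 has all residuals ≈ 0.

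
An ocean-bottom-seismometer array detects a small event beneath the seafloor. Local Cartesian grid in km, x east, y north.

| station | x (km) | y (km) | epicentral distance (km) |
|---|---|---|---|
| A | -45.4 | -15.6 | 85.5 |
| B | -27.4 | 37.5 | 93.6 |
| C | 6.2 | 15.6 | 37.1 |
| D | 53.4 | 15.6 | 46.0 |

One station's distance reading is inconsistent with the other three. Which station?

Solve using three stations at a time. Using A, B, D (subtract circle equations pairwise → linear system) gives (x, y) ≈ (39.2, -28.4).
Distances from that point to each station vs reported:
  A: calculated 85.6 vs reported 85.5 → residual 0.1 km
  B: calculated 93.7 vs reported 93.6 → residual 0.1 km
  C: calculated 55.0 vs reported 37.1 → residual 17.9 km
  D: calculated 46.2 vs reported 46.0 → residual 0.2 km
A, B, D are mutually consistent (residuals ≈ 0); C is off by 17.9 km.

C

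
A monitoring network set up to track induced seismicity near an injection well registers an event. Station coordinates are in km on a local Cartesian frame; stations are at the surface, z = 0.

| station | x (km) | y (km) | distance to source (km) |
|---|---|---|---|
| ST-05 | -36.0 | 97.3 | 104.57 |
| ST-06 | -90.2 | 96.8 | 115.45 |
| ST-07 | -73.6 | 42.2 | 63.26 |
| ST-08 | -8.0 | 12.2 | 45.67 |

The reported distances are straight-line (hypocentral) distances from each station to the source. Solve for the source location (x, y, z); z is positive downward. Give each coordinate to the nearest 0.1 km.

(-40.1, -3.2, 28.6)

Each station gives a sphere (x−x_i)² + (y−y_i)² + z² = d_i² (stations at z=0).
Subtracting the ST-05 sphere from ST-06 and ST-07: z² cancels, leaving linear equations in x and y:
-108.4 x − 1.0 y = 4349.17
-75.2 x − 110.2 y = 3367.57
Solving: x ≈ -40.092, y ≈ -3.200 km (keep extra digits for the depth step; rounded: -40.1, -3.2).
Then from the ST-05 sphere: z² = 104.57² − (x + 36.0)² − (y − 97.3)² with x = -40.092, y = -3.200, so z ≈ 28.599 ≈ 28.6 km.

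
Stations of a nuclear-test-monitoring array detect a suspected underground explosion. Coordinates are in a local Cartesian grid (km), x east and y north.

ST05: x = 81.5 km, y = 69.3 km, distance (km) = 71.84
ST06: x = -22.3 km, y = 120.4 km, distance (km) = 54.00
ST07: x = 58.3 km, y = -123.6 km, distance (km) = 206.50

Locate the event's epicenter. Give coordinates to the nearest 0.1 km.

Circle about each station: (x − 81.5)² + (y − 69.3)² = 71.84²; (x + 22.3)² + (y − 120.4)² = 54.00²; (x − 58.3)² + (y + 123.6)² = 206.50².
Subtracting the ST05 equation from the ST06 and ST07 equations removes the quadratic terms:
-207.6 x + 102.2 y = 5793.70
-46.4 x − 385.8 y = -30250.15
Solving the 2×2 system: x ≈ 10.1, y ≈ 77.2 km.

x ≈ 10.1 km, y ≈ 77.2 km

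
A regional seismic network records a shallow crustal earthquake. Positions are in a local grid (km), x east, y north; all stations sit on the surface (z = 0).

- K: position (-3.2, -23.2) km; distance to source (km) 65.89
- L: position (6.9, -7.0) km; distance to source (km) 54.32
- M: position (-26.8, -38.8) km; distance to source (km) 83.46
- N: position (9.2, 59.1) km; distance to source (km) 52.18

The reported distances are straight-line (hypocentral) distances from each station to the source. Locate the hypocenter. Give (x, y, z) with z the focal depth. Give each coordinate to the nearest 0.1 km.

(1.6, 28.0, 41.2)

Each station gives a sphere (x−x_i)² + (y−y_i)² + z² = d_i² (stations at z=0).
Subtracting the K sphere from L and M: z² cancels, leaving linear equations in x and y:
20.2 x + 32.4 y = 938.96
-47.2 x − 31.2 y = -948.88
Solving: x ≈ 1.611, y ≈ 27.976 km (keep extra digits for the depth step; rounded: 1.6, 28.0).
Then from the K sphere: z² = 65.89² − (x + 3.2)² − (y + 23.2)² with x = 1.611, y = 27.976, so z ≈ 41.223 ≈ 41.2 km.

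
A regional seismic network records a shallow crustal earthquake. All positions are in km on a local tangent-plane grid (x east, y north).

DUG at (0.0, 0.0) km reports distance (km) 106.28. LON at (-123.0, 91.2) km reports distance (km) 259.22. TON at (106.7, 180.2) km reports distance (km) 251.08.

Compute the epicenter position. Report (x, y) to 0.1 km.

Circle about each station: x² + y² = 106.28²; (x + 123.0)² + (y − 91.2)² = 259.22²; (x − 106.7)² + (y − 180.2)² = 251.08².
Subtracting the DUG equation from the LON and TON equations removes the quadratic terms:
-246.0 x + 182.4 y = -32453.13
213.4 x + 360.4 y = -7888.80
Solving the 2×2 system: x ≈ 80.4, y ≈ -69.5 km.

80.4 km east, -69.5 km north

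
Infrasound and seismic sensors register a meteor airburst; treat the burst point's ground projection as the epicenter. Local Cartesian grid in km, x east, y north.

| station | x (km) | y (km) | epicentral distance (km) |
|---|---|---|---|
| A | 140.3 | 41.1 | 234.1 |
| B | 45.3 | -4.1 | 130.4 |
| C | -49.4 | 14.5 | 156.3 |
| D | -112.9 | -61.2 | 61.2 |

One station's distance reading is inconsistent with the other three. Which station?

Solve using three stations at a time. Using A, B, D (subtract circle equations pairwise → linear system) gives (x, y) ≈ (-56.5, -85.7).
Distances from that point to each station vs reported:
  A: calculated 234.2 vs reported 234.1 → residual 0.1 km
  B: calculated 130.5 vs reported 130.4 → residual 0.1 km
  C: calculated 100.5 vs reported 156.3 → residual 55.8 km
  D: calculated 61.5 vs reported 61.2 → residual 0.3 km
A, B, D are mutually consistent (residuals ≈ 0); C is off by 55.8 km.

C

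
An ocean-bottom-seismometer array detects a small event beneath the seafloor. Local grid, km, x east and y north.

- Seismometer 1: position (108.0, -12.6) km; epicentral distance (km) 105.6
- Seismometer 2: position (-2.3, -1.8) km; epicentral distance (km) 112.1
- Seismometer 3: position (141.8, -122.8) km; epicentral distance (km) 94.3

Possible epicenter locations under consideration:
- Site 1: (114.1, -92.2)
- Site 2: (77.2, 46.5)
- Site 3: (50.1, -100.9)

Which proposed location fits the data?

Site 3

For each candidate, compare |candidate − station| to the reported distance:
Site 1: residuals Seismometer 1 25.8, Seismometer 2 35.3, Seismometer 3 53.0 → max 53.0 km
Site 2: residuals Seismometer 1 39.0, Seismometer 2 19.1, Seismometer 3 86.9 → max 86.9 km
Site 3: residuals Seismometer 1 0.0, Seismometer 2 0.0, Seismometer 3 0.0 → max 0.0 km
Only Site 3 has all residuals ≈ 0.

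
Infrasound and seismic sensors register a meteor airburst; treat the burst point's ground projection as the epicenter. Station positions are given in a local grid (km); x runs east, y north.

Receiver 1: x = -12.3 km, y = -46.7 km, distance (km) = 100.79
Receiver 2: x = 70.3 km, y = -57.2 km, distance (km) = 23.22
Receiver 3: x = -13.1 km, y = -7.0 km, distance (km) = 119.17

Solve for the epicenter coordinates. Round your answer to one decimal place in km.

x ≈ 84.2 km, y ≈ -75.8 km

Circle about each station: (x + 12.3)² + (y + 46.7)² = 100.79²; (x − 70.3)² + (y + 57.2)² = 23.22²; (x + 13.1)² + (y + 7.0)² = 119.17².
Subtracting the Receiver 1 equation from the Receiver 2 and Receiver 3 equations removes the quadratic terms:
165.2 x − 21.0 y = 15501.21
-1.6 x + 79.4 y = -6154.43
Solving the 2×2 system: x ≈ 84.2, y ≈ -75.8 km.
Check against Receiver 1 (with the unrounded x, y): √((x + 12.3)²+(y + 46.7)²) = 100.79 ≈ 100.79 km. ✓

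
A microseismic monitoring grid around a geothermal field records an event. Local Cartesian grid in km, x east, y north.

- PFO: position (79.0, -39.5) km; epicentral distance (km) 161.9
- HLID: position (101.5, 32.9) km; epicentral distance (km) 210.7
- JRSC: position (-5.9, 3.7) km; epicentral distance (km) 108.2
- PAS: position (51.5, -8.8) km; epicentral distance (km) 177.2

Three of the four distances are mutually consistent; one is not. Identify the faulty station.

PAS

Solve using three stations at a time. Using PFO, HLID, JRSC (subtract circle equations pairwise → linear system) gives (x, y) ≈ (-78.6, -76.4).
Distances from that point to each station vs reported:
  PFO: calculated 161.9 vs reported 161.9 → residual 0.0 km
  HLID: calculated 210.7 vs reported 210.7 → residual 0.0 km
  JRSC: calculated 108.2 vs reported 108.2 → residual 0.0 km
  PAS: calculated 146.6 vs reported 177.2 → residual 30.6 km
PFO, HLID, JRSC are mutually consistent (residuals ≈ 0); PAS is off by 30.6 km.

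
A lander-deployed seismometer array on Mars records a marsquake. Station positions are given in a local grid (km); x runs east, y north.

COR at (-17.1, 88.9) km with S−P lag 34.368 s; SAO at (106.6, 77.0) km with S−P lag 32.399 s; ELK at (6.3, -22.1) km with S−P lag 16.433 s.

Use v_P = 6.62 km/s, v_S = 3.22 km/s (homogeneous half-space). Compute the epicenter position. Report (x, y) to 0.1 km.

(46.4, -117.0)

Distance from S−P lag: d = Δt · v_P v_S / (v_P − v_S) = Δt · (6.62·3.22)/(6.62−3.22) ≈ 6.2695·Δt.
So d_COR = 215.47, d_SAO = 203.13, d_ELK = 103.03 km.
Circle about each station: (x + 17.1)² + (y − 88.9)² = 215.47²; (x − 106.6)² + (y − 77.0)² = 203.13²; (x − 6.3)² + (y + 22.1)² = 103.03².
Subtracting pairs of circle equations eliminates x²+y² and gives linear equations (the radical axes):
247.4 x − 23.8 y = 14262.46
46.8 x − 222.0 y = 28144.62
Solving the 2×2 system: x ≈ 46.4, y ≈ -117.0 km.
Check against COR (with the unrounded x, y): √((x + 17.1)²+(y − 88.9)²) = 215.46 ≈ 215.47 km. ✓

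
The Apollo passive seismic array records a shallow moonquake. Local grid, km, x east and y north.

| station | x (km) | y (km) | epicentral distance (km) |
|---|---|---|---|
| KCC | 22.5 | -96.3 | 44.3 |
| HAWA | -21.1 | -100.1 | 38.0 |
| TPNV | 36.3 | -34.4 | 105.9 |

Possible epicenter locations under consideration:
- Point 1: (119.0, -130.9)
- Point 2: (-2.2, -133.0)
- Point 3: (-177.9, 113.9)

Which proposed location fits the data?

For each candidate, compare |candidate − station| to the reported distance:
Point 1: residuals KCC 58.2, HAWA 105.4, TPNV 21.2 → max 105.4 km
Point 2: residuals KCC 0.1, HAWA 0.1, TPNV 0.1 → max 0.1 km
Point 3: residuals KCC 246.1, HAWA 227.3, TPNV 154.6 → max 246.1 km
Only Point 2 has all residuals ≈ 0.

Point 2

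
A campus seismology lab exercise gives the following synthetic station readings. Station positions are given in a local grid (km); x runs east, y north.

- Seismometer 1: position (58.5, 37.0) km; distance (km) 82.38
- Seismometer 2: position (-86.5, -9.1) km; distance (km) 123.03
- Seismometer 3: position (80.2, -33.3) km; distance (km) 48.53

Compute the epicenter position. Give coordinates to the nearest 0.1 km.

32.3 km east, -41.1 km north

Circle about each station: (x − 58.5)² + (y − 37.0)² = 82.38²; (x + 86.5)² + (y + 9.1)² = 123.03²; (x − 80.2)² + (y + 33.3)² = 48.53².
Subtracting pairs of circle equations eliminates x²+y² and gives linear equations (the radical axes):
-290.0 x − 92.2 y = -5576.11
43.4 x − 140.6 y = 7180.98
Solving the 2×2 system: x ≈ 32.3, y ≈ -41.1 km.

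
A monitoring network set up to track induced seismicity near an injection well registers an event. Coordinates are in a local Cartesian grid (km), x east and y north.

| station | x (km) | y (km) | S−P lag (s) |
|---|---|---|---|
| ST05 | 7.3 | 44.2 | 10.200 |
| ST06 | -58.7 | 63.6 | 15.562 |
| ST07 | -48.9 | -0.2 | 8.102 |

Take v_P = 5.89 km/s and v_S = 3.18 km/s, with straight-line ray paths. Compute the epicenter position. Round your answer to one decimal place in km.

Distance from S−P lag: d = Δt · v_P v_S / (v_P − v_S) = Δt · (5.89·3.18)/(5.89−3.18) ≈ 6.9115·Δt.
So d_ST05 = 70.50, d_ST06 = 107.56, d_ST07 = 56.00 km.
Circle about each station: (x − 7.3)² + (y − 44.2)² = 70.50²; (x + 58.7)² + (y − 63.6)² = 107.56²; (x + 48.9)² + (y + 0.2)² = 56.00².
Subtracting pairs of circle equations eliminates x²+y² and gives linear equations (the radical axes):
-132.0 x + 38.8 y = -1115.18
-112.4 x − 88.8 y = 2218.57
Solving the 2×2 system: x ≈ 0.8, y ≈ -26.0 km.
Check against ST05 (with the unrounded x, y): √((x − 7.3)²+(y − 44.2)²) = 70.50 ≈ 70.50 km. ✓

(0.8, -26.0)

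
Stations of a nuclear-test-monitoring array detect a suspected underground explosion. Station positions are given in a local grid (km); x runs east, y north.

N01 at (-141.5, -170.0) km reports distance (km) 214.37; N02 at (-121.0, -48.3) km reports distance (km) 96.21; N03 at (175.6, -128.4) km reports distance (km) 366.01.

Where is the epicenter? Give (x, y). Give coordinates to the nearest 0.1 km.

x ≈ -147.1 km, y ≈ 44.3 km

Circle about each station: (x + 141.5)² + (y + 170.0)² = 214.37²; (x + 121.0)² + (y + 48.3)² = 96.21²; (x − 175.6)² + (y + 128.4)² = 366.01².
Subtracting the N01 equation from the N02 and N03 equations removes the quadratic terms:
41.0 x + 243.4 y = 4749.77
634.2 x + 83.2 y = -89609.15
Solving the 2×2 system: x ≈ -147.1, y ≈ 44.3 km.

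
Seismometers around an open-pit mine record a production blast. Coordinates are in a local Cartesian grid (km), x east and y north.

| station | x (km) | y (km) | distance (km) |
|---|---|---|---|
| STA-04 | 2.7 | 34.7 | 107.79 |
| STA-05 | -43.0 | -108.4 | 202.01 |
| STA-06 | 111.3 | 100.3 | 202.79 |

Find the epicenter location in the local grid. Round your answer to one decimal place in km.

x ≈ -91.1 km, y ≈ 87.8 km

Circle about each station: (x − 2.7)² + (y − 34.7)² = 107.79²; (x + 43.0)² + (y + 108.4)² = 202.01²; (x − 111.3)² + (y − 100.3)² = 202.79².
Subtracting pairs of circle equations eliminates x²+y² and gives linear equations (the radical axes):
-91.4 x − 286.2 y = -16801.18
217.2 x + 131.2 y = -8268.70
Solving the 2×2 system: x ≈ -91.1, y ≈ 87.8 km.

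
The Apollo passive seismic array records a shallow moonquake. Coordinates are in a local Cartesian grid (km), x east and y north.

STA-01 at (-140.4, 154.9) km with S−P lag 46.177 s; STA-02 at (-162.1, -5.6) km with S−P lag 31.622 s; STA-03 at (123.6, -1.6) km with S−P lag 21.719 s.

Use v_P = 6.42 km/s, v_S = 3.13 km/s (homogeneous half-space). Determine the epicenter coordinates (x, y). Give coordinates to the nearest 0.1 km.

Distance from S−P lag: d = Δt · v_P v_S / (v_P − v_S) = Δt · (6.42·3.13)/(6.42−3.13) ≈ 6.1078·Δt.
So d_STA-01 = 282.04, d_STA-02 = 193.14, d_STA-03 = 132.65 km.
Circle about each station: (x + 140.4)² + (y − 154.9)² = 282.04²; (x + 162.1)² + (y + 5.6)² = 193.14²; (x − 123.6)² + (y + 1.6)² = 132.65².
Subtracting pairs of circle equations eliminates x²+y² and gives linear equations (the radical axes):
-43.4 x − 321.0 y = 24845.10
528.0 x − 313.0 y = 33523.89
Solving the 2×2 system: x ≈ 16.3, y ≈ -79.6 km.

(16.3, -79.6)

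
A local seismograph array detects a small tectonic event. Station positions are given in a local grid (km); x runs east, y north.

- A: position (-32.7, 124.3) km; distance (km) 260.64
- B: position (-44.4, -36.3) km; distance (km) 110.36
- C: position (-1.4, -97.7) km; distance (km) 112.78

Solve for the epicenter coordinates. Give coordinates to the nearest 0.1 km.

Circle about each station: (x + 32.7)² + (y − 124.3)² = 260.64²; (x + 44.4)² + (y + 36.3)² = 110.36²; (x + 1.4)² + (y + 97.7)² = 112.78².
Subtracting pairs of circle equations eliminates x²+y² and gives linear equations (the radical axes):
-23.4 x − 321.2 y = 42523.15
62.6 x − 444.0 y = 48241.35
Solving the 2×2 system: x ≈ -111.0, y ≈ -124.3 km.

(-111.0, -124.3)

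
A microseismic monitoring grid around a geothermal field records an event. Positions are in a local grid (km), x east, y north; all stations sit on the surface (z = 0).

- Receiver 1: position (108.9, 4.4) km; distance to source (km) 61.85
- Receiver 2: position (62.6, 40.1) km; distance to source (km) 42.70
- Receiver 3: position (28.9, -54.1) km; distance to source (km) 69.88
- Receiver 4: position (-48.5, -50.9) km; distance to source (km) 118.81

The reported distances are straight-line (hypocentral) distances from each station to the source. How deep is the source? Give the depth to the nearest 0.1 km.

24.8 km

Each station gives a sphere (x−x_i)² + (y−y_i)² + z² = d_i² (stations at z=0).
Subtracting the Receiver 1 sphere from Receiver 2 and Receiver 3: z² cancels, leaving linear equations in x and y:
-92.6 x + 71.4 y = -4349.67
-160.0 x − 117.0 y = -9174.34
Solving: x ≈ 52.293, y ≈ 6.901 km (keep extra digits for the depth step; rounded: 52.3, 6.9).
Then from the Receiver 1 sphere: z² = 61.85² − (x − 108.9)² − (y − 4.4)² with x = 52.293, y = 6.901, so z ≈ 24.795 ≈ 24.8 km.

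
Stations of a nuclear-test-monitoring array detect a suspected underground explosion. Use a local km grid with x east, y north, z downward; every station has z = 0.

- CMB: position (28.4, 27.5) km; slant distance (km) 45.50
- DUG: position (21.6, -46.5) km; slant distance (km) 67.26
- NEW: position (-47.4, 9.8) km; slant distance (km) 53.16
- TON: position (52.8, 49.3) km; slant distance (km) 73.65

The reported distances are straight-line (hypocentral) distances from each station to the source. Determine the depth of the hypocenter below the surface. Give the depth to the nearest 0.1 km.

depth ≈ 28.3 km

Each station gives a sphere (x−x_i)² + (y−y_i)² + z² = d_i² (stations at z=0).
Subtracting the CMB sphere from DUG and NEW: z² cancels, leaving linear equations in x and y:
-13.6 x − 148.0 y = -1387.66
-151.6 x − 35.4 y = 24.25
Solving: x ≈ -2.401, y ≈ 9.597 km (keep extra digits for the depth step; rounded: -2.4, 9.6).
Then from the CMB sphere: z² = 45.50² − (x − 28.4)² − (y − 27.5)² with x = -2.401, y = 9.597, so z ≈ 28.302 ≈ 28.3 km.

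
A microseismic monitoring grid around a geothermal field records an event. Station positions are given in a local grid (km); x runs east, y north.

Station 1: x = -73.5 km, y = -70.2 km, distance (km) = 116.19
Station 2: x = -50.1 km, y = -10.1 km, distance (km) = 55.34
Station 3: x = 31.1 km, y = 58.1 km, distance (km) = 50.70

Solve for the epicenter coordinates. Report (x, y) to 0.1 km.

Circle about each station: (x + 73.5)² + (y + 70.2)² = 116.19²; (x + 50.1)² + (y + 10.1)² = 55.34²; (x − 31.1)² + (y − 58.1)² = 50.70².
Subtracting pairs of circle equations eliminates x²+y² and gives linear equations (the radical axes):
46.8 x + 120.2 y = 2719.33
209.2 x + 256.6 y = 4942.16
Solving the 2×2 system: x ≈ -7.9, y ≈ 25.7 km.

(-7.9, 25.7)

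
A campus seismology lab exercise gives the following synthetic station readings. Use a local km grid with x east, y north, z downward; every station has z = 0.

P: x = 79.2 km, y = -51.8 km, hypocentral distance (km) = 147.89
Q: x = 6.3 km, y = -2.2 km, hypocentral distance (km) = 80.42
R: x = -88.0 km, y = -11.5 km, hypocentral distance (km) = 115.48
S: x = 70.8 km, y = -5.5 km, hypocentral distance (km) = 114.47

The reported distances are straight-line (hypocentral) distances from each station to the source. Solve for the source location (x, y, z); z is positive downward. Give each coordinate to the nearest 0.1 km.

(-10.1, 50.6, 58.4)

Each station gives a sphere (x−x_i)² + (y−y_i)² + z² = d_i² (stations at z=0).
Subtracting the P sphere from Q and R: z² cancels, leaving linear equations in x and y:
-145.8 x + 99.2 y = 6492.73
-334.4 x + 80.6 y = 7456.19
Solving: x ≈ -10.099, y ≈ 50.607 km (keep extra digits for the depth step; rounded: -10.1, 50.6).
Then from the P sphere: z² = 147.89² − (x − 79.2)² − (y + 51.8)² with x = -10.099, y = 50.607, so z ≈ 58.395 ≈ 58.4 km.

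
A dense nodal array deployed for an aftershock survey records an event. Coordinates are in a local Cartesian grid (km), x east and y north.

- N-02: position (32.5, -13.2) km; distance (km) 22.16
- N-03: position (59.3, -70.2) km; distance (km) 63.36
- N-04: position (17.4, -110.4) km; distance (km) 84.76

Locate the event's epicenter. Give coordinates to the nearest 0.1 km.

Circle about each station: (x − 32.5)² + (y + 13.2)² = 22.16²; (x − 59.3)² + (y + 70.2)² = 63.36²; (x − 17.4)² + (y + 110.4)² = 84.76².
Subtracting pairs of circle equations eliminates x²+y² and gives linear equations (the radical axes):
53.6 x − 114.0 y = 3690.62
-30.2 x − 194.4 y = 4567.24
Solving the 2×2 system: x ≈ 14.2, y ≈ -25.7 km.

(14.2, -25.7)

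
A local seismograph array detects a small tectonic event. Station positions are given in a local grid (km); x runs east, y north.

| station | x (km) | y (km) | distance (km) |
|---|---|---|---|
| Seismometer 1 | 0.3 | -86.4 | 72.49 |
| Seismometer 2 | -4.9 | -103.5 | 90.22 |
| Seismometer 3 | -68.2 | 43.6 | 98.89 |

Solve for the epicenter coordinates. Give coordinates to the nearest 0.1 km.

Circle about each station: (x − 0.3)² + (y + 86.4)² = 72.49²; (x + 4.9)² + (y + 103.5)² = 90.22²; (x + 68.2)² + (y − 43.6)² = 98.89².
Subtracting the Seismometer 1 equation from the Seismometer 2 and Seismometer 3 equations removes the quadratic terms:
-10.4 x − 34.2 y = 386.36
-137.0 x + 260.0 y = -5437.28
Solving the 2×2 system: x ≈ 11.6, y ≈ -14.8 km.

11.6 km east, -14.8 km north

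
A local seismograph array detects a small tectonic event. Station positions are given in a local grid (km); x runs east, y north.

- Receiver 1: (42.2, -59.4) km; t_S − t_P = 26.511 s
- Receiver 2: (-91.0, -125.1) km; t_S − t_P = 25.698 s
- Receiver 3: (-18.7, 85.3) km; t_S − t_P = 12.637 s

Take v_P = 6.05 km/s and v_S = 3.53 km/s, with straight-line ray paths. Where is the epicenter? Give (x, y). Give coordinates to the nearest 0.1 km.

Distance from S−P lag: d = Δt · v_P v_S / (v_P − v_S) = Δt · (6.05·3.53)/(6.05−3.53) ≈ 8.4748·Δt.
So d_Receiver 1 = 224.68, d_Receiver 2 = 217.79, d_Receiver 3 = 107.10 km.
Circle about each station: (x − 42.2)² + (y + 59.4)² = 224.68²; (x + 91.0)² + (y + 125.1)² = 217.79²; (x + 18.7)² + (y − 85.3)² = 107.10².
Subtracting the Receiver 1 equation from the Receiver 2 and Receiver 3 equations removes the quadratic terms:
-266.4 x − 131.4 y = 21670.43
-121.8 x + 289.4 y = 41327.27
Solving the 2×2 system: x ≈ -125.7, y ≈ 89.9 km.
Check against Receiver 1 (with the unrounded x, y): √((x − 42.2)²+(y + 59.4)²) = 224.67 ≈ 224.68 km. ✓

(-125.7, 89.9)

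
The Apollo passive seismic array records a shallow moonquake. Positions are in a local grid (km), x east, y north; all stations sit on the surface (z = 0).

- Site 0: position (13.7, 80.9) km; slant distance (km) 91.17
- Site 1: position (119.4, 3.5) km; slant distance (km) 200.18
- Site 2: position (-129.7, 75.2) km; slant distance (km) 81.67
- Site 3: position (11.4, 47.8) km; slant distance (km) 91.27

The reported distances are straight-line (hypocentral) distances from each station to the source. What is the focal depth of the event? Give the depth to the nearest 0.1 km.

z ≈ 47.4 km

Each station gives a sphere (x−x_i)² + (y−y_i)² + z² = d_i² (stations at z=0).
Subtracting the Site 0 sphere from Site 1 and Site 2: z² cancels, leaving linear equations in x and y:
211.4 x − 154.8 y = -24223.95
-286.8 x − 11.4 y = 17386.61
Solving: x ≈ -63.401, y ≈ 69.903 km (keep extra digits for the depth step; rounded: -63.4, 69.9).
Then from the Site 0 sphere: z² = 91.17² − (x − 13.7)² − (y − 80.9)² with x = -63.401, y = 69.903, so z ≈ 47.397 ≈ 47.4 km.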